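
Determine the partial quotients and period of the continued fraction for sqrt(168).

[12; (1, 24)]

Write x_i = (sqrt(168) + m_i)/d_i with (m_0, d_0) = (0, 1). a_0 = floor(sqrt(168)) = 12, since 12^2 = 144 <= 168 < 169 = 13^2.
Iterate m_{i+1} = d_i*a_i - m_i, d_{i+1} = (168 - m_{i+1}^2)/d_i, a_{i+1} = floor((a_0 + m_{i+1})/d_{i+1}):
  m_1 = 1*12 - 0 = 12, d_1 = (168 - 12^2)/1 = 24/1 = 24, a_1 = floor((12 + 12)/24) = 1.
  m_2 = 24*1 - 12 = 12, d_2 = (168 - 12^2)/24 = 24/24 = 1, a_2 = floor((12 + 12)/1) = 24.
  m_3 = 1*24 - 12 = 12, d_3 = (168 - 12^2)/1 = 24/1 = 24: (m_3, d_3) = (m_1, d_1) = (12, 24), so from here the quotients repeat a_1, a_2; the period length is 2.
Hence the expansion of sqrt(168) is a_0 = 12 followed by the repeating block 1, 24 (period 2).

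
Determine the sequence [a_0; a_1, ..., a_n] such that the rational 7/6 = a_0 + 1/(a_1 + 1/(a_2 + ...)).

Run the Euclidean algorithm on 7 and 6; the successive quotients are the partial quotients a_0, a_1, ... (each step inverts the fractional part left over by the previous one):
  7 = 1*6 + 1, so a_0 = 1.
  6 = 6*1 + 0, so a_1 = 6.
The remainder reaches 0 after 2 divisions, so the expansion has 2 partial quotients, read off in order.

[1; 6]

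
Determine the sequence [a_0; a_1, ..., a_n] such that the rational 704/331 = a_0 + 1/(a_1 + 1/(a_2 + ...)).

[2; 7, 1, 7, 2, 2]

Run the Euclidean algorithm on 704 and 331; the successive quotients are the partial quotients a_0, a_1, ... (each step inverts the fractional part left over by the previous one):
  704 = 2*331 + 42, so a_0 = 2.
  331 = 7*42 + 37, so a_1 = 7.
  42 = 1*37 + 5, so a_2 = 1.
  37 = 7*5 + 2, so a_3 = 7.
  5 = 2*2 + 1, so a_4 = 2.
  2 = 2*1 + 0, so a_5 = 2.
The remainder reaches 0 after 6 divisions, so the expansion has 6 partial quotients, read off in order.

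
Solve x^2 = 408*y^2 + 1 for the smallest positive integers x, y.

(x, y) = (101, 5)

First expand sqrt(408) as a continued fraction. With x_i = (sqrt(408) + m_i)/d_i and (m_0, d_0) = (0, 1): a_0 = floor(sqrt(408)) = 20, since 20^2 = 400 <= 408 < 441 = 21^2.
Iterate m_{i+1} = d_i*a_i - m_i, d_{i+1} = (408 - m_{i+1}^2)/d_i, a_{i+1} = floor((a_0 + m_{i+1})/d_{i+1}):
  m_1 = 1*20 - 0 = 20, d_1 = (408 - 20^2)/1 = 8/1 = 8, a_1 = floor((20 + 20)/8) = 5.
  m_2 = 8*5 - 20 = 20, d_2 = (408 - 20^2)/8 = 8/8 = 1, a_2 = floor((20 + 20)/1) = 40.
  m_3 = 1*40 - 20 = 20, d_3 = (408 - 20^2)/1 = 8/1 = 8: (m_3, d_3) = (m_1, d_1) = (20, 8), so from here the quotients repeat a_1, a_2; the period length is 2.
So sqrt(408) = [20; (5, 40)] with period length k = 2.
k is even, so the fundamental solution of x^2 - 408y^2 = 1 is (p_{k-1}, q_{k-1}) = (p_1, q_1); compute convergents through index 1.
Convergents (p_i = a_i*p_{i-1} + p_{i-2}, q_i = a_i*q_{i-1} + q_{i-2} with p_{-2}=0, p_{-1}=1, q_{-2}=1, q_{-1}=0):
  i=0: a_0=20, p_0 = 20*1 + 0 = 20, q_0 = 20*0 + 1 = 1.
  i=1: a_1=5, p_1 = 5*20 + 1 = 101, q_1 = 5*1 + 0 = 5.
Check: 101^2 - 408*5^2 = 10201 - 10200 = 1, so (x, y) = (101, 5) solves the equation, and by the theorem it is the least positive solution.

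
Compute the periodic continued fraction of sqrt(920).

[30; (3, 60)]

Write x_i = (sqrt(920) + m_i)/d_i with (m_0, d_0) = (0, 1). a_0 = floor(sqrt(920)) = 30, since 30^2 = 900 <= 920 < 961 = 31^2.
Iterate m_{i+1} = d_i*a_i - m_i, d_{i+1} = (920 - m_{i+1}^2)/d_i, a_{i+1} = floor((a_0 + m_{i+1})/d_{i+1}):
  m_1 = 1*30 - 0 = 30, d_1 = (920 - 30^2)/1 = 20/1 = 20, a_1 = floor((30 + 30)/20) = 3.
  m_2 = 20*3 - 30 = 30, d_2 = (920 - 30^2)/20 = 20/20 = 1, a_2 = floor((30 + 30)/1) = 60.
  m_3 = 1*60 - 30 = 30, d_3 = (920 - 30^2)/1 = 20/1 = 20: (m_3, d_3) = (m_1, d_1) = (30, 20), so from here the quotients repeat a_1, a_2; the period length is 2.
Hence the expansion of sqrt(920) is a_0 = 30 followed by the repeating block 3, 60 (period 2).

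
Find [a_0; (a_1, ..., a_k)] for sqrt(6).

Write x_i = (sqrt(6) + m_i)/d_i with (m_0, d_0) = (0, 1). a_0 = floor(sqrt(6)) = 2, since 2^2 = 4 <= 6 < 9 = 3^2.
Iterate m_{i+1} = d_i*a_i - m_i, d_{i+1} = (6 - m_{i+1}^2)/d_i, a_{i+1} = floor((a_0 + m_{i+1})/d_{i+1}):
  m_1 = 1*2 - 0 = 2, d_1 = (6 - 2^2)/1 = 2/1 = 2, a_1 = floor((2 + 2)/2) = 2.
  m_2 = 2*2 - 2 = 2, d_2 = (6 - 2^2)/2 = 2/2 = 1, a_2 = floor((2 + 2)/1) = 4.
  m_3 = 1*4 - 2 = 2, d_3 = (6 - 2^2)/1 = 2/1 = 2: (m_3, d_3) = (m_1, d_1) = (2, 2), so from here the quotients repeat a_1, a_2; the period length is 2.
Hence the expansion of sqrt(6) is a_0 = 2 followed by the repeating block 2, 4 (period 2).

[2; (2, 4)]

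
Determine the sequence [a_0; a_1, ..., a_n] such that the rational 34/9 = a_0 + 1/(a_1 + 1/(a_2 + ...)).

[3; 1, 3, 2]

Run the Euclidean algorithm on 34 and 9; the successive quotients are the partial quotients a_0, a_1, ... (each step inverts the fractional part left over by the previous one):
  34 = 3*9 + 7, so a_0 = 3.
  9 = 1*7 + 2, so a_1 = 1.
  7 = 3*2 + 1, so a_2 = 3.
  2 = 2*1 + 0, so a_3 = 2.
The remainder reaches 0 after 4 divisions, so the expansion has 4 partial quotients, read off in order.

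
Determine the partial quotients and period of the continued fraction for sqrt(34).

Write x_i = (sqrt(34) + m_i)/d_i with (m_0, d_0) = (0, 1). a_0 = floor(sqrt(34)) = 5, since 5^2 = 25 <= 34 < 36 = 6^2.
Iterate m_{i+1} = d_i*a_i - m_i, d_{i+1} = (34 - m_{i+1}^2)/d_i, a_{i+1} = floor((a_0 + m_{i+1})/d_{i+1}):
  m_1 = 1*5 - 0 = 5, d_1 = (34 - 5^2)/1 = 9/1 = 9, a_1 = floor((5 + 5)/9) = 1.
  m_2 = 9*1 - 5 = 4, d_2 = (34 - 4^2)/9 = 18/9 = 2, a_2 = floor((5 + 4)/2) = 4.
  m_3 = 2*4 - 4 = 4, d_3 = (34 - 4^2)/2 = 18/2 = 9, a_3 = floor((5 + 4)/9) = 1.
  m_4 = 9*1 - 4 = 5, d_4 = (34 - 5^2)/9 = 9/9 = 1, a_4 = floor((5 + 5)/1) = 10.
  m_5 = 1*10 - 5 = 5, d_5 = (34 - 5^2)/1 = 9/1 = 9: (m_5, d_5) = (m_1, d_1) = (5, 9), so from here the quotients repeat a_1, ..., a_4; the period length is 4.
Hence the expansion of sqrt(34) is a_0 = 5 followed by the repeating block 1, 4, 1, 10 (period 4).

[5; (1, 4, 1, 10)]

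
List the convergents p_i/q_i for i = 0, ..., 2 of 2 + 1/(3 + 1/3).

Using the convergent recurrence p_i = a_i*p_{i-1} + p_{i-2}, q_i = a_i*q_{i-1} + q_{i-2} with p_{-2}=0, p_{-1}=1, q_{-2}=1, q_{-1}=0:
  i=0: a_0=2, p_0 = 2*1 + 0 = 2, q_0 = 2*0 + 1 = 1.
  i=1: a_1=3, p_1 = 3*2 + 1 = 7, q_1 = 3*1 + 0 = 3.
  i=2: a_2=3, p_2 = 3*7 + 2 = 23, q_2 = 3*3 + 1 = 10.

2/1, 7/3, 23/10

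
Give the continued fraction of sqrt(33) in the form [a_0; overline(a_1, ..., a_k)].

Write x_i = (sqrt(33) + m_i)/d_i with (m_0, d_0) = (0, 1). a_0 = floor(sqrt(33)) = 5, since 5^2 = 25 <= 33 < 36 = 6^2.
Iterate m_{i+1} = d_i*a_i - m_i, d_{i+1} = (33 - m_{i+1}^2)/d_i, a_{i+1} = floor((a_0 + m_{i+1})/d_{i+1}):
  m_1 = 1*5 - 0 = 5, d_1 = (33 - 5^2)/1 = 8/1 = 8, a_1 = floor((5 + 5)/8) = 1.
  m_2 = 8*1 - 5 = 3, d_2 = (33 - 3^2)/8 = 24/8 = 3, a_2 = floor((5 + 3)/3) = 2.
  m_3 = 3*2 - 3 = 3, d_3 = (33 - 3^2)/3 = 24/3 = 8, a_3 = floor((5 + 3)/8) = 1.
  m_4 = 8*1 - 3 = 5, d_4 = (33 - 5^2)/8 = 8/8 = 1, a_4 = floor((5 + 5)/1) = 10.
  m_5 = 1*10 - 5 = 5, d_5 = (33 - 5^2)/1 = 8/1 = 8: (m_5, d_5) = (m_1, d_1) = (5, 8), so from here the quotients repeat a_1, ..., a_4; the period length is 4.
Hence the expansion of sqrt(33) is a_0 = 5 followed by the repeating block 1, 2, 1, 10 (period 4).

[5; overline(1, 2, 1, 10)]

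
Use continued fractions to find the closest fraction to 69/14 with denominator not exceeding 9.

Expand x = 69/14 as a continued fraction with the Euclidean algorithm:
  69 = 4*14 + 13, so a_0 = 4.
  14 = 1*13 + 1, so a_1 = 1.
  13 = 13*1 + 0, so a_2 = 13.
so x = [4; 1, 13].
Convergents (p_i = a_i*p_{i-1} + p_{i-2}, q_i = a_i*q_{i-1} + q_{i-2} with p_{-2}=0, p_{-1}=1, q_{-2}=1, q_{-1}=0), until the denominator exceeds 9:
  i=0: a_0=4, p_0 = 4*1 + 0 = 4, q_0 = 4*0 + 1 = 1.
  i=1: a_1=1, p_1 = 1*4 + 1 = 5, q_1 = 1*1 + 0 = 1.
  i=2: a_2=13, p_2 = 13*5 + 4 = 69, q_2 = 13*1 + 1 = 14.
q_2 = 14 > 9, so the last convergent with denominator <= 9 is p_1/q_1 = 5/1.
The closest fraction with denominator <= 9 is either p_1/q_1 or the intermediate fraction (k*p_1 + p_0)/(k*q_1 + q_0) with the largest k >= 1 whose denominator stays <= 9; these approach x as k grows, and every other convergent or intermediate fraction in range is farther away.
Largest k: floor((9 - q_0)/q_1) = floor((9 - 1)/1) = 8.
That gives (8*5 + 4)/(8*1 + 1) = 44/9.
Compare the errors: |x - 5/1| = |69*1 - 5*14|/(14*1) = 1/14, and |x - 44/9| = |69*9 - 44*14|/(14*9) = 5/126.
Cross-multiplying, 5*14 = 70 < 126 = 1*126, so 5/126 is smaller: the intermediate fraction 44/9 is closer to x than 5/1.

44/9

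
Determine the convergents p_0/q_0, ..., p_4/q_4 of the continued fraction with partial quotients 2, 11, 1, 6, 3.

2/1, 23/11, 25/12, 173/83, 544/261

Using the convergent recurrence p_i = a_i*p_{i-1} + p_{i-2}, q_i = a_i*q_{i-1} + q_{i-2} with p_{-2}=0, p_{-1}=1, q_{-2}=1, q_{-1}=0:
  i=0: a_0=2, p_0 = 2*1 + 0 = 2, q_0 = 2*0 + 1 = 1.
  i=1: a_1=11, p_1 = 11*2 + 1 = 23, q_1 = 11*1 + 0 = 11.
  i=2: a_2=1, p_2 = 1*23 + 2 = 25, q_2 = 1*11 + 1 = 12.
  i=3: a_3=6, p_3 = 6*25 + 23 = 173, q_3 = 6*12 + 11 = 83.
  i=4: a_4=3, p_4 = 3*173 + 25 = 544, q_4 = 3*83 + 12 = 261.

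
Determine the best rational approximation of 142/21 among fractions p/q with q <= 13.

88/13

Expand x = 142/21 as a continued fraction with the Euclidean algorithm:
  142 = 6*21 + 16, so a_0 = 6.
  21 = 1*16 + 5, so a_1 = 1.
  16 = 3*5 + 1, so a_2 = 3.
  5 = 5*1 + 0, so a_3 = 5.
so x = [6; 1, 3, 5].
Convergents (p_i = a_i*p_{i-1} + p_{i-2}, q_i = a_i*q_{i-1} + q_{i-2} with p_{-2}=0, p_{-1}=1, q_{-2}=1, q_{-1}=0), until the denominator exceeds 13:
  i=0: a_0=6, p_0 = 6*1 + 0 = 6, q_0 = 6*0 + 1 = 1.
  i=1: a_1=1, p_1 = 1*6 + 1 = 7, q_1 = 1*1 + 0 = 1.
  i=2: a_2=3, p_2 = 3*7 + 6 = 27, q_2 = 3*1 + 1 = 4.
  i=3: a_3=5, p_3 = 5*27 + 7 = 142, q_3 = 5*4 + 1 = 21.
q_3 = 21 > 13, so the last convergent with denominator <= 13 is p_2/q_2 = 27/4.
The closest fraction with denominator <= 13 is either p_2/q_2 or the intermediate fraction (k*p_2 + p_1)/(k*q_2 + q_1) with the largest k >= 1 whose denominator stays <= 13; these approach x as k grows, and every other convergent or intermediate fraction in range is farther away.
Largest k: floor((13 - q_1)/q_2) = floor((13 - 1)/4) = 3.
That gives (3*27 + 7)/(3*4 + 1) = 88/13.
Compare the errors: |x - 27/4| = |142*4 - 27*21|/(21*4) = 1/84, and |x - 88/13| = |142*13 - 88*21|/(21*13) = 2/273.
Cross-multiplying, 2*84 = 168 < 273 = 1*273, so 2/273 is smaller: the intermediate fraction 88/13 is closer to x than 27/4.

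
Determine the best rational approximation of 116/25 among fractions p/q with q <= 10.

Expand x = 116/25 as a continued fraction with the Euclidean algorithm:
  116 = 4*25 + 16, so a_0 = 4.
  25 = 1*16 + 9, so a_1 = 1.
  16 = 1*9 + 7, so a_2 = 1.
  9 = 1*7 + 2, so a_3 = 1.
  7 = 3*2 + 1, so a_4 = 3.
  2 = 2*1 + 0, so a_5 = 2.
so x = [4; 1, 1, 1, 3, 2].
Convergents (p_i = a_i*p_{i-1} + p_{i-2}, q_i = a_i*q_{i-1} + q_{i-2} with p_{-2}=0, p_{-1}=1, q_{-2}=1, q_{-1}=0), until the denominator exceeds 10:
  i=0: a_0=4, p_0 = 4*1 + 0 = 4, q_0 = 4*0 + 1 = 1.
  i=1: a_1=1, p_1 = 1*4 + 1 = 5, q_1 = 1*1 + 0 = 1.
  i=2: a_2=1, p_2 = 1*5 + 4 = 9, q_2 = 1*1 + 1 = 2.
  i=3: a_3=1, p_3 = 1*9 + 5 = 14, q_3 = 1*2 + 1 = 3.
  i=4: a_4=3, p_4 = 3*14 + 9 = 51, q_4 = 3*3 + 2 = 11.
q_4 = 11 > 10, so the last convergent with denominator <= 10 is p_3/q_3 = 14/3.
The closest fraction with denominator <= 10 is either p_3/q_3 or the intermediate fraction (k*p_3 + p_2)/(k*q_3 + q_2) with the largest k >= 1 whose denominator stays <= 10; these approach x as k grows, and every other convergent or intermediate fraction in range is farther away.
Largest k: floor((10 - q_2)/q_3) = floor((10 - 2)/3) = 2.
That gives (2*14 + 9)/(2*3 + 2) = 37/8.
Compare the errors: |x - 14/3| = |116*3 - 14*25|/(25*3) = 2/75, and |x - 37/8| = |116*8 - 37*25|/(25*8) = 3/200.
Cross-multiplying, 3*75 = 225 < 400 = 2*200, so 3/200 is smaller: the intermediate fraction 37/8 is closer to x than 14/3.

37/8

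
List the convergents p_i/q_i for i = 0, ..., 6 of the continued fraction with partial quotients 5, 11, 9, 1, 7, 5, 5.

Using the convergent recurrence p_i = a_i*p_{i-1} + p_{i-2}, q_i = a_i*q_{i-1} + q_{i-2} with p_{-2}=0, p_{-1}=1, q_{-2}=1, q_{-1}=0:
  i=0: a_0=5, p_0 = 5*1 + 0 = 5, q_0 = 5*0 + 1 = 1.
  i=1: a_1=11, p_1 = 11*5 + 1 = 56, q_1 = 11*1 + 0 = 11.
  i=2: a_2=9, p_2 = 9*56 + 5 = 509, q_2 = 9*11 + 1 = 100.
  i=3: a_3=1, p_3 = 1*509 + 56 = 565, q_3 = 1*100 + 11 = 111.
  i=4: a_4=7, p_4 = 7*565 + 509 = 4464, q_4 = 7*111 + 100 = 877.
  i=5: a_5=5, p_5 = 5*4464 + 565 = 22885, q_5 = 5*877 + 111 = 4496.
  i=6: a_6=5, p_6 = 5*22885 + 4464 = 118889, q_6 = 5*4496 + 877 = 23357.

5/1, 56/11, 509/100, 565/111, 4464/877, 22885/4496, 118889/23357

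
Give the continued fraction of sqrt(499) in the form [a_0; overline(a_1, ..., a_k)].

[22; overline(2, 1, 21, 1, 2, 44)]

Write x_i = (sqrt(499) + m_i)/d_i with (m_0, d_0) = (0, 1). a_0 = floor(sqrt(499)) = 22, since 22^2 = 484 <= 499 < 529 = 23^2.
Iterate m_{i+1} = d_i*a_i - m_i, d_{i+1} = (499 - m_{i+1}^2)/d_i, a_{i+1} = floor((a_0 + m_{i+1})/d_{i+1}):
  m_1 = 1*22 - 0 = 22, d_1 = (499 - 22^2)/1 = 15/1 = 15, a_1 = floor((22 + 22)/15) = 2.
  m_2 = 15*2 - 22 = 8, d_2 = (499 - 8^2)/15 = 435/15 = 29, a_2 = floor((22 + 8)/29) = 1.
  m_3 = 29*1 - 8 = 21, d_3 = (499 - 21^2)/29 = 58/29 = 2, a_3 = floor((22 + 21)/2) = 21.
  m_4 = 2*21 - 21 = 21, d_4 = (499 - 21^2)/2 = 58/2 = 29, a_4 = floor((22 + 21)/29) = 1.
  m_5 = 29*1 - 21 = 8, d_5 = (499 - 8^2)/29 = 435/29 = 15, a_5 = floor((22 + 8)/15) = 2.
  m_6 = 15*2 - 8 = 22, d_6 = (499 - 22^2)/15 = 15/15 = 1, a_6 = floor((22 + 22)/1) = 44.
  m_7 = 1*44 - 22 = 22, d_7 = (499 - 22^2)/1 = 15/1 = 15: (m_7, d_7) = (m_1, d_1) = (22, 15), so from here the quotients repeat a_1, ..., a_6; the period length is 6.
Hence the expansion of sqrt(499) is a_0 = 22 followed by the repeating block 2, 1, 21, 1, 2, 44 (period 6).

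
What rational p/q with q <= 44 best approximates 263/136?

Expand x = 263/136 as a continued fraction with the Euclidean algorithm:
  263 = 1*136 + 127, so a_0 = 1.
  136 = 1*127 + 9, so a_1 = 1.
  127 = 14*9 + 1, so a_2 = 14.
  9 = 9*1 + 0, so a_3 = 9.
so x = [1; 1, 14, 9].
Convergents (p_i = a_i*p_{i-1} + p_{i-2}, q_i = a_i*q_{i-1} + q_{i-2} with p_{-2}=0, p_{-1}=1, q_{-2}=1, q_{-1}=0), until the denominator exceeds 44:
  i=0: a_0=1, p_0 = 1*1 + 0 = 1, q_0 = 1*0 + 1 = 1.
  i=1: a_1=1, p_1 = 1*1 + 1 = 2, q_1 = 1*1 + 0 = 1.
  i=2: a_2=14, p_2 = 14*2 + 1 = 29, q_2 = 14*1 + 1 = 15.
  i=3: a_3=9, p_3 = 9*29 + 2 = 263, q_3 = 9*15 + 1 = 136.
q_3 = 136 > 44, so the last convergent with denominator <= 44 is p_2/q_2 = 29/15.
The closest fraction with denominator <= 44 is either p_2/q_2 or the intermediate fraction (k*p_2 + p_1)/(k*q_2 + q_1) with the largest k >= 1 whose denominator stays <= 44; these approach x as k grows, and every other convergent or intermediate fraction in range is farther away.
Largest k: floor((44 - q_1)/q_2) = floor((44 - 1)/15) = 2.
That gives (2*29 + 2)/(2*15 + 1) = 60/31.
Compare the errors: |x - 29/15| = |263*15 - 29*136|/(136*15) = 1/2040, and |x - 60/31| = |263*31 - 60*136|/(136*31) = 7/4216.
Cross-multiplying, 1*4216 = 4216 < 14280 = 7*2040, so 1/2040 is smaller: the convergent 29/15 is closer to x than 60/31.

29/15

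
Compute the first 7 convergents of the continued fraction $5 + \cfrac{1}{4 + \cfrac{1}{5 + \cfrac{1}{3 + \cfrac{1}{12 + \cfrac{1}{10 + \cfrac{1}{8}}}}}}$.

Using the convergent recurrence p_i = a_i*p_{i-1} + p_{i-2}, q_i = a_i*q_{i-1} + q_{i-2} with p_{-2}=0, p_{-1}=1, q_{-2}=1, q_{-1}=0:
  i=0: a_0=5, p_0 = 5*1 + 0 = 5, q_0 = 5*0 + 1 = 1.
  i=1: a_1=4, p_1 = 4*5 + 1 = 21, q_1 = 4*1 + 0 = 4.
  i=2: a_2=5, p_2 = 5*21 + 5 = 110, q_2 = 5*4 + 1 = 21.
  i=3: a_3=3, p_3 = 3*110 + 21 = 351, q_3 = 3*21 + 4 = 67.
  i=4: a_4=12, p_4 = 12*351 + 110 = 4322, q_4 = 12*67 + 21 = 825.
  i=5: a_5=10, p_5 = 10*4322 + 351 = 43571, q_5 = 10*825 + 67 = 8317.
  i=6: a_6=8, p_6 = 8*43571 + 4322 = 352890, q_6 = 8*8317 + 825 = 67361.

5/1, 21/4, 110/21, 351/67, 4322/825, 43571/8317, 352890/67361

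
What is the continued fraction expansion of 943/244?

Run the Euclidean algorithm on 943 and 244; the successive quotients are the partial quotients a_0, a_1, ... (each step inverts the fractional part left over by the previous one):
  943 = 3*244 + 211, so a_0 = 3.
  244 = 1*211 + 33, so a_1 = 1.
  211 = 6*33 + 13, so a_2 = 6.
  33 = 2*13 + 7, so a_3 = 2.
  13 = 1*7 + 6, so a_4 = 1.
  7 = 1*6 + 1, so a_5 = 1.
  6 = 6*1 + 0, so a_6 = 6.
The remainder reaches 0 after 7 divisions, so the expansion has 7 partial quotients, read off in order.

[3; 1, 6, 2, 1, 1, 6]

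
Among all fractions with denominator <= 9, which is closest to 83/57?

13/9

Expand x = 83/57 as a continued fraction with the Euclidean algorithm:
  83 = 1*57 + 26, so a_0 = 1.
  57 = 2*26 + 5, so a_1 = 2.
  26 = 5*5 + 1, so a_2 = 5.
  5 = 5*1 + 0, so a_3 = 5.
so x = [1; 2, 5, 5].
Convergents (p_i = a_i*p_{i-1} + p_{i-2}, q_i = a_i*q_{i-1} + q_{i-2} with p_{-2}=0, p_{-1}=1, q_{-2}=1, q_{-1}=0), until the denominator exceeds 9:
  i=0: a_0=1, p_0 = 1*1 + 0 = 1, q_0 = 1*0 + 1 = 1.
  i=1: a_1=2, p_1 = 2*1 + 1 = 3, q_1 = 2*1 + 0 = 2.
  i=2: a_2=5, p_2 = 5*3 + 1 = 16, q_2 = 5*2 + 1 = 11.
q_2 = 11 > 9, so the last convergent with denominator <= 9 is p_1/q_1 = 3/2.
The closest fraction with denominator <= 9 is either p_1/q_1 or the intermediate fraction (k*p_1 + p_0)/(k*q_1 + q_0) with the largest k >= 1 whose denominator stays <= 9; these approach x as k grows, and every other convergent or intermediate fraction in range is farther away.
Largest k: floor((9 - q_0)/q_1) = floor((9 - 1)/2) = 4.
That gives (4*3 + 1)/(4*2 + 1) = 13/9.
Compare the errors: |x - 3/2| = |83*2 - 3*57|/(57*2) = 5/114, and |x - 13/9| = |83*9 - 13*57|/(57*9) = 6/513.
Cross-multiplying, 6*114 = 684 < 2565 = 5*513, so 6/513 is smaller: the intermediate fraction 13/9 is closer to x than 3/2.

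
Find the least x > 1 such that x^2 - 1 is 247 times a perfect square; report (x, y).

First expand sqrt(247) as a continued fraction. With x_i = (sqrt(247) + m_i)/d_i and (m_0, d_0) = (0, 1): a_0 = floor(sqrt(247)) = 15, since 15^2 = 225 <= 247 < 256 = 16^2.
Iterate m_{i+1} = d_i*a_i - m_i, d_{i+1} = (247 - m_{i+1}^2)/d_i, a_{i+1} = floor((a_0 + m_{i+1})/d_{i+1}):
  m_1 = 1*15 - 0 = 15, d_1 = (247 - 15^2)/1 = 22/1 = 22, a_1 = floor((15 + 15)/22) = 1.
  m_2 = 22*1 - 15 = 7, d_2 = (247 - 7^2)/22 = 198/22 = 9, a_2 = floor((15 + 7)/9) = 2.
  m_3 = 9*2 - 7 = 11, d_3 = (247 - 11^2)/9 = 126/9 = 14, a_3 = floor((15 + 11)/14) = 1.
  m_4 = 14*1 - 11 = 3, d_4 = (247 - 3^2)/14 = 238/14 = 17, a_4 = floor((15 + 3)/17) = 1.
  m_5 = 17*1 - 3 = 14, d_5 = (247 - 14^2)/17 = 51/17 = 3, a_5 = floor((15 + 14)/3) = 9.
  m_6 = 3*9 - 14 = 13, d_6 = (247 - 13^2)/3 = 78/3 = 26, a_6 = floor((15 + 13)/26) = 1.
  m_7 = 26*1 - 13 = 13, d_7 = (247 - 13^2)/26 = 78/26 = 3, a_7 = floor((15 + 13)/3) = 9.
  m_8 = 3*9 - 13 = 14, d_8 = (247 - 14^2)/3 = 51/3 = 17, a_8 = floor((15 + 14)/17) = 1.
  m_9 = 17*1 - 14 = 3, d_9 = (247 - 3^2)/17 = 238/17 = 14, a_9 = floor((15 + 3)/14) = 1.
  m_10 = 14*1 - 3 = 11, d_10 = (247 - 11^2)/14 = 126/14 = 9, a_10 = floor((15 + 11)/9) = 2.
  m_11 = 9*2 - 11 = 7, d_11 = (247 - 7^2)/9 = 198/9 = 22, a_11 = floor((15 + 7)/22) = 1.
  m_12 = 22*1 - 7 = 15, d_12 = (247 - 15^2)/22 = 22/22 = 1, a_12 = floor((15 + 15)/1) = 30.
  m_13 = 1*30 - 15 = 15, d_13 = (247 - 15^2)/1 = 22/1 = 22: (m_13, d_13) = (m_1, d_1) = (15, 22), so from here the quotients repeat a_1, ..., a_12; the period length is 12.
So sqrt(247) = [15; (1, 2, 1, 1, 9, 1, 9, 1, 1, 2, 1, 30)] with period length k = 12.
k is even, so the fundamental solution of x^2 - 247y^2 = 1 is (p_{k-1}, q_{k-1}) = (p_11, q_11); compute convergents through index 11.
Convergents (p_i = a_i*p_{i-1} + p_{i-2}, q_i = a_i*q_{i-1} + q_{i-2} with p_{-2}=0, p_{-1}=1, q_{-2}=1, q_{-1}=0):
  i=0: a_0=15, p_0 = 15*1 + 0 = 15, q_0 = 15*0 + 1 = 1.
  i=1: a_1=1, p_1 = 1*15 + 1 = 16, q_1 = 1*1 + 0 = 1.
  i=2: a_2=2, p_2 = 2*16 + 15 = 47, q_2 = 2*1 + 1 = 3.
  i=3: a_3=1, p_3 = 1*47 + 16 = 63, q_3 = 1*3 + 1 = 4.
  i=4: a_4=1, p_4 = 1*63 + 47 = 110, q_4 = 1*4 + 3 = 7.
  i=5: a_5=9, p_5 = 9*110 + 63 = 1053, q_5 = 9*7 + 4 = 67.
  i=6: a_6=1, p_6 = 1*1053 + 110 = 1163, q_6 = 1*67 + 7 = 74.
  i=7: a_7=9, p_7 = 9*1163 + 1053 = 11520, q_7 = 9*74 + 67 = 733.
  i=8: a_8=1, p_8 = 1*11520 + 1163 = 12683, q_8 = 1*733 + 74 = 807.
  i=9: a_9=1, p_9 = 1*12683 + 11520 = 24203, q_9 = 1*807 + 733 = 1540.
  i=10: a_10=2, p_10 = 2*24203 + 12683 = 61089, q_10 = 2*1540 + 807 = 3887.
  i=11: a_11=1, p_11 = 1*61089 + 24203 = 85292, q_11 = 1*3887 + 1540 = 5427.
Check: 85292^2 - 247*5427^2 = 7274725264 - 7274725263 = 1, so (x, y) = (85292, 5427) solves the equation, and by the theorem it is the least positive solution.

(x, y) = (85292, 5427)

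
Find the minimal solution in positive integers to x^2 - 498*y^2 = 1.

First expand sqrt(498) as a continued fraction. With x_i = (sqrt(498) + m_i)/d_i and (m_0, d_0) = (0, 1): a_0 = floor(sqrt(498)) = 22, since 22^2 = 484 <= 498 < 529 = 23^2.
Iterate m_{i+1} = d_i*a_i - m_i, d_{i+1} = (498 - m_{i+1}^2)/d_i, a_{i+1} = floor((a_0 + m_{i+1})/d_{i+1}):
  m_1 = 1*22 - 0 = 22, d_1 = (498 - 22^2)/1 = 14/1 = 14, a_1 = floor((22 + 22)/14) = 3.
  m_2 = 14*3 - 22 = 20, d_2 = (498 - 20^2)/14 = 98/14 = 7, a_2 = floor((22 + 20)/7) = 6.
  m_3 = 7*6 - 20 = 22, d_3 = (498 - 22^2)/7 = 14/7 = 2, a_3 = floor((22 + 22)/2) = 22.
  m_4 = 2*22 - 22 = 22, d_4 = (498 - 22^2)/2 = 14/2 = 7, a_4 = floor((22 + 22)/7) = 6.
  m_5 = 7*6 - 22 = 20, d_5 = (498 - 20^2)/7 = 98/7 = 14, a_5 = floor((22 + 20)/14) = 3.
  m_6 = 14*3 - 20 = 22, d_6 = (498 - 22^2)/14 = 14/14 = 1, a_6 = floor((22 + 22)/1) = 44.
  m_7 = 1*44 - 22 = 22, d_7 = (498 - 22^2)/1 = 14/1 = 14: (m_7, d_7) = (m_1, d_1) = (22, 14), so from here the quotients repeat a_1, ..., a_6; the period length is 6.
So sqrt(498) = [22; (3, 6, 22, 6, 3, 44)] with period length k = 6.
k is even, so the fundamental solution of x^2 - 498y^2 = 1 is (p_{k-1}, q_{k-1}) = (p_5, q_5); compute convergents through index 5.
Convergents (p_i = a_i*p_{i-1} + p_{i-2}, q_i = a_i*q_{i-1} + q_{i-2} with p_{-2}=0, p_{-1}=1, q_{-2}=1, q_{-1}=0):
  i=0: a_0=22, p_0 = 22*1 + 0 = 22, q_0 = 22*0 + 1 = 1.
  i=1: a_1=3, p_1 = 3*22 + 1 = 67, q_1 = 3*1 + 0 = 3.
  i=2: a_2=6, p_2 = 6*67 + 22 = 424, q_2 = 6*3 + 1 = 19.
  i=3: a_3=22, p_3 = 22*424 + 67 = 9395, q_3 = 22*19 + 3 = 421.
  i=4: a_4=6, p_4 = 6*9395 + 424 = 56794, q_4 = 6*421 + 19 = 2545.
  i=5: a_5=3, p_5 = 3*56794 + 9395 = 179777, q_5 = 3*2545 + 421 = 8056.
Check: 179777^2 - 498*8056^2 = 32319769729 - 32319769728 = 1, so (x, y) = (179777, 8056) solves the equation, and by the theorem it is the least positive solution.

(x, y) = (179777, 8056)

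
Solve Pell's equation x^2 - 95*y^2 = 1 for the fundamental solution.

First expand sqrt(95) as a continued fraction. With x_i = (sqrt(95) + m_i)/d_i and (m_0, d_0) = (0, 1): a_0 = floor(sqrt(95)) = 9, since 9^2 = 81 <= 95 < 100 = 10^2.
Iterate m_{i+1} = d_i*a_i - m_i, d_{i+1} = (95 - m_{i+1}^2)/d_i, a_{i+1} = floor((a_0 + m_{i+1})/d_{i+1}):
  m_1 = 1*9 - 0 = 9, d_1 = (95 - 9^2)/1 = 14/1 = 14, a_1 = floor((9 + 9)/14) = 1.
  m_2 = 14*1 - 9 = 5, d_2 = (95 - 5^2)/14 = 70/14 = 5, a_2 = floor((9 + 5)/5) = 2.
  m_3 = 5*2 - 5 = 5, d_3 = (95 - 5^2)/5 = 70/5 = 14, a_3 = floor((9 + 5)/14) = 1.
  m_4 = 14*1 - 5 = 9, d_4 = (95 - 9^2)/14 = 14/14 = 1, a_4 = floor((9 + 9)/1) = 18.
  m_5 = 1*18 - 9 = 9, d_5 = (95 - 9^2)/1 = 14/1 = 14: (m_5, d_5) = (m_1, d_1) = (9, 14), so from here the quotients repeat a_1, ..., a_4; the period length is 4.
So sqrt(95) = [9; (1, 2, 1, 18)] with period length k = 4.
k is even, so the fundamental solution of x^2 - 95y^2 = 1 is (p_{k-1}, q_{k-1}) = (p_3, q_3); compute convergents through index 3.
Convergents (p_i = a_i*p_{i-1} + p_{i-2}, q_i = a_i*q_{i-1} + q_{i-2} with p_{-2}=0, p_{-1}=1, q_{-2}=1, q_{-1}=0):
  i=0: a_0=9, p_0 = 9*1 + 0 = 9, q_0 = 9*0 + 1 = 1.
  i=1: a_1=1, p_1 = 1*9 + 1 = 10, q_1 = 1*1 + 0 = 1.
  i=2: a_2=2, p_2 = 2*10 + 9 = 29, q_2 = 2*1 + 1 = 3.
  i=3: a_3=1, p_3 = 1*29 + 10 = 39, q_3 = 1*3 + 1 = 4.
Check: 39^2 - 95*4^2 = 1521 - 1520 = 1, so (x, y) = (39, 4) solves the equation, and by the theorem it is the least positive solution.

(x, y) = (39, 4)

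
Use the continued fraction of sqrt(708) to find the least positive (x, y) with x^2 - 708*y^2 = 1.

(x, y) = (62423, 2346)

First expand sqrt(708) as a continued fraction. With x_i = (sqrt(708) + m_i)/d_i and (m_0, d_0) = (0, 1): a_0 = floor(sqrt(708)) = 26, since 26^2 = 676 <= 708 < 729 = 27^2.
Iterate m_{i+1} = d_i*a_i - m_i, d_{i+1} = (708 - m_{i+1}^2)/d_i, a_{i+1} = floor((a_0 + m_{i+1})/d_{i+1}):
  m_1 = 1*26 - 0 = 26, d_1 = (708 - 26^2)/1 = 32/1 = 32, a_1 = floor((26 + 26)/32) = 1.
  m_2 = 32*1 - 26 = 6, d_2 = (708 - 6^2)/32 = 672/32 = 21, a_2 = floor((26 + 6)/21) = 1.
  m_3 = 21*1 - 6 = 15, d_3 = (708 - 15^2)/21 = 483/21 = 23, a_3 = floor((26 + 15)/23) = 1.
  m_4 = 23*1 - 15 = 8, d_4 = (708 - 8^2)/23 = 644/23 = 28, a_4 = floor((26 + 8)/28) = 1.
  m_5 = 28*1 - 8 = 20, d_5 = (708 - 20^2)/28 = 308/28 = 11, a_5 = floor((26 + 20)/11) = 4.
  m_6 = 11*4 - 20 = 24, d_6 = (708 - 24^2)/11 = 132/11 = 12, a_6 = floor((26 + 24)/12) = 4.
  m_7 = 12*4 - 24 = 24, d_7 = (708 - 24^2)/12 = 132/12 = 11, a_7 = floor((26 + 24)/11) = 4.
  m_8 = 11*4 - 24 = 20, d_8 = (708 - 20^2)/11 = 308/11 = 28, a_8 = floor((26 + 20)/28) = 1.
  m_9 = 28*1 - 20 = 8, d_9 = (708 - 8^2)/28 = 644/28 = 23, a_9 = floor((26 + 8)/23) = 1.
  m_10 = 23*1 - 8 = 15, d_10 = (708 - 15^2)/23 = 483/23 = 21, a_10 = floor((26 + 15)/21) = 1.
  m_11 = 21*1 - 15 = 6, d_11 = (708 - 6^2)/21 = 672/21 = 32, a_11 = floor((26 + 6)/32) = 1.
  m_12 = 32*1 - 6 = 26, d_12 = (708 - 26^2)/32 = 32/32 = 1, a_12 = floor((26 + 26)/1) = 52.
  m_13 = 1*52 - 26 = 26, d_13 = (708 - 26^2)/1 = 32/1 = 32: (m_13, d_13) = (m_1, d_1) = (26, 32), so from here the quotients repeat a_1, ..., a_12; the period length is 12.
So sqrt(708) = [26; (1, 1, 1, 1, 4, 4, 4, 1, 1, 1, 1, 52)] with period length k = 12.
k is even, so the fundamental solution of x^2 - 708y^2 = 1 is (p_{k-1}, q_{k-1}) = (p_11, q_11); compute convergents through index 11.
Convergents (p_i = a_i*p_{i-1} + p_{i-2}, q_i = a_i*q_{i-1} + q_{i-2} with p_{-2}=0, p_{-1}=1, q_{-2}=1, q_{-1}=0):
  i=0: a_0=26, p_0 = 26*1 + 0 = 26, q_0 = 26*0 + 1 = 1.
  i=1: a_1=1, p_1 = 1*26 + 1 = 27, q_1 = 1*1 + 0 = 1.
  i=2: a_2=1, p_2 = 1*27 + 26 = 53, q_2 = 1*1 + 1 = 2.
  i=3: a_3=1, p_3 = 1*53 + 27 = 80, q_3 = 1*2 + 1 = 3.
  i=4: a_4=1, p_4 = 1*80 + 53 = 133, q_4 = 1*3 + 2 = 5.
  i=5: a_5=4, p_5 = 4*133 + 80 = 612, q_5 = 4*5 + 3 = 23.
  i=6: a_6=4, p_6 = 4*612 + 133 = 2581, q_6 = 4*23 + 5 = 97.
  i=7: a_7=4, p_7 = 4*2581 + 612 = 10936, q_7 = 4*97 + 23 = 411.
  i=8: a_8=1, p_8 = 1*10936 + 2581 = 13517, q_8 = 1*411 + 97 = 508.
  i=9: a_9=1, p_9 = 1*13517 + 10936 = 24453, q_9 = 1*508 + 411 = 919.
  i=10: a_10=1, p_10 = 1*24453 + 13517 = 37970, q_10 = 1*919 + 508 = 1427.
  i=11: a_11=1, p_11 = 1*37970 + 24453 = 62423, q_11 = 1*1427 + 919 = 2346.
Check: 62423^2 - 708*2346^2 = 3896630929 - 3896630928 = 1, so (x, y) = (62423, 2346) solves the equation, and by the theorem it is the least positive solution.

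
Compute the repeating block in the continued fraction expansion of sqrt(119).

[10; (1, 9, 1, 20)]

Write x_i = (sqrt(119) + m_i)/d_i with (m_0, d_0) = (0, 1). a_0 = floor(sqrt(119)) = 10, since 10^2 = 100 <= 119 < 121 = 11^2.
Iterate m_{i+1} = d_i*a_i - m_i, d_{i+1} = (119 - m_{i+1}^2)/d_i, a_{i+1} = floor((a_0 + m_{i+1})/d_{i+1}):
  m_1 = 1*10 - 0 = 10, d_1 = (119 - 10^2)/1 = 19/1 = 19, a_1 = floor((10 + 10)/19) = 1.
  m_2 = 19*1 - 10 = 9, d_2 = (119 - 9^2)/19 = 38/19 = 2, a_2 = floor((10 + 9)/2) = 9.
  m_3 = 2*9 - 9 = 9, d_3 = (119 - 9^2)/2 = 38/2 = 19, a_3 = floor((10 + 9)/19) = 1.
  m_4 = 19*1 - 9 = 10, d_4 = (119 - 10^2)/19 = 19/19 = 1, a_4 = floor((10 + 10)/1) = 20.
  m_5 = 1*20 - 10 = 10, d_5 = (119 - 10^2)/1 = 19/1 = 19: (m_5, d_5) = (m_1, d_1) = (10, 19), so from here the quotients repeat a_1, ..., a_4; the period length is 4.
Hence the expansion of sqrt(119) is a_0 = 10 followed by the repeating block 1, 9, 1, 20 (period 4).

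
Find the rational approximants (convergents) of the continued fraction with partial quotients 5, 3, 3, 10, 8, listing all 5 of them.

Using the convergent recurrence p_i = a_i*p_{i-1} + p_{i-2}, q_i = a_i*q_{i-1} + q_{i-2} with p_{-2}=0, p_{-1}=1, q_{-2}=1, q_{-1}=0:
  i=0: a_0=5, p_0 = 5*1 + 0 = 5, q_0 = 5*0 + 1 = 1.
  i=1: a_1=3, p_1 = 3*5 + 1 = 16, q_1 = 3*1 + 0 = 3.
  i=2: a_2=3, p_2 = 3*16 + 5 = 53, q_2 = 3*3 + 1 = 10.
  i=3: a_3=10, p_3 = 10*53 + 16 = 546, q_3 = 10*10 + 3 = 103.
  i=4: a_4=8, p_4 = 8*546 + 53 = 4421, q_4 = 8*103 + 10 = 834.

5/1, 16/3, 53/10, 546/103, 4421/834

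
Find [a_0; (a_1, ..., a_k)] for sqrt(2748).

[52; (2, 2, 1, 2, 8, 2, 1, 2, 2, 104)]

Write x_i = (sqrt(2748) + m_i)/d_i with (m_0, d_0) = (0, 1). a_0 = floor(sqrt(2748)) = 52, since 52^2 = 2704 <= 2748 < 2809 = 53^2.
Iterate m_{i+1} = d_i*a_i - m_i, d_{i+1} = (2748 - m_{i+1}^2)/d_i, a_{i+1} = floor((a_0 + m_{i+1})/d_{i+1}):
  m_1 = 1*52 - 0 = 52, d_1 = (2748 - 52^2)/1 = 44/1 = 44, a_1 = floor((52 + 52)/44) = 2.
  m_2 = 44*2 - 52 = 36, d_2 = (2748 - 36^2)/44 = 1452/44 = 33, a_2 = floor((52 + 36)/33) = 2.
  m_3 = 33*2 - 36 = 30, d_3 = (2748 - 30^2)/33 = 1848/33 = 56, a_3 = floor((52 + 30)/56) = 1.
  m_4 = 56*1 - 30 = 26, d_4 = (2748 - 26^2)/56 = 2072/56 = 37, a_4 = floor((52 + 26)/37) = 2.
  m_5 = 37*2 - 26 = 48, d_5 = (2748 - 48^2)/37 = 444/37 = 12, a_5 = floor((52 + 48)/12) = 8.
  m_6 = 12*8 - 48 = 48, d_6 = (2748 - 48^2)/12 = 444/12 = 37, a_6 = floor((52 + 48)/37) = 2.
  m_7 = 37*2 - 48 = 26, d_7 = (2748 - 26^2)/37 = 2072/37 = 56, a_7 = floor((52 + 26)/56) = 1.
  m_8 = 56*1 - 26 = 30, d_8 = (2748 - 30^2)/56 = 1848/56 = 33, a_8 = floor((52 + 30)/33) = 2.
  m_9 = 33*2 - 30 = 36, d_9 = (2748 - 36^2)/33 = 1452/33 = 44, a_9 = floor((52 + 36)/44) = 2.
  m_10 = 44*2 - 36 = 52, d_10 = (2748 - 52^2)/44 = 44/44 = 1, a_10 = floor((52 + 52)/1) = 104.
  m_11 = 1*104 - 52 = 52, d_11 = (2748 - 52^2)/1 = 44/1 = 44: (m_11, d_11) = (m_1, d_1) = (52, 44), so from here the quotients repeat a_1, ..., a_10; the period length is 10.
Hence the expansion of sqrt(2748) is a_0 = 52 followed by the repeating block 2, 2, 1, 2, 8, 2, 1, 2, 2, 104 (period 10).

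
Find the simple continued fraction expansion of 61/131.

[0; 2, 6, 1, 3, 2]

Run the Euclidean algorithm on 61 and 131; the successive quotients are the partial quotients a_0, a_1, ... (each step inverts the fractional part left over by the previous one):
  61 = 0*131 + 61, so a_0 = 0.
  131 = 2*61 + 9, so a_1 = 2.
  61 = 6*9 + 7, so a_2 = 6.
  9 = 1*7 + 2, so a_3 = 1.
  7 = 3*2 + 1, so a_4 = 3.
  2 = 2*1 + 0, so a_5 = 2.
The remainder reaches 0 after 6 divisions, so the expansion has 6 partial quotients, read off in order.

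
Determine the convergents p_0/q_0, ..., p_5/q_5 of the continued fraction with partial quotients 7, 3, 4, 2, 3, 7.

7/1, 22/3, 95/13, 212/29, 731/100, 5329/729

Using the convergent recurrence p_i = a_i*p_{i-1} + p_{i-2}, q_i = a_i*q_{i-1} + q_{i-2} with p_{-2}=0, p_{-1}=1, q_{-2}=1, q_{-1}=0:
  i=0: a_0=7, p_0 = 7*1 + 0 = 7, q_0 = 7*0 + 1 = 1.
  i=1: a_1=3, p_1 = 3*7 + 1 = 22, q_1 = 3*1 + 0 = 3.
  i=2: a_2=4, p_2 = 4*22 + 7 = 95, q_2 = 4*3 + 1 = 13.
  i=3: a_3=2, p_3 = 2*95 + 22 = 212, q_3 = 2*13 + 3 = 29.
  i=4: a_4=3, p_4 = 3*212 + 95 = 731, q_4 = 3*29 + 13 = 100.
  i=5: a_5=7, p_5 = 7*731 + 212 = 5329, q_5 = 7*100 + 29 = 729.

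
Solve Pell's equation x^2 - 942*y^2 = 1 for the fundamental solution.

First expand sqrt(942) as a continued fraction. With x_i = (sqrt(942) + m_i)/d_i and (m_0, d_0) = (0, 1): a_0 = floor(sqrt(942)) = 30, since 30^2 = 900 <= 942 < 961 = 31^2.
Iterate m_{i+1} = d_i*a_i - m_i, d_{i+1} = (942 - m_{i+1}^2)/d_i, a_{i+1} = floor((a_0 + m_{i+1})/d_{i+1}):
  m_1 = 1*30 - 0 = 30, d_1 = (942 - 30^2)/1 = 42/1 = 42, a_1 = floor((30 + 30)/42) = 1.
  m_2 = 42*1 - 30 = 12, d_2 = (942 - 12^2)/42 = 798/42 = 19, a_2 = floor((30 + 12)/19) = 2.
  m_3 = 19*2 - 12 = 26, d_3 = (942 - 26^2)/19 = 266/19 = 14, a_3 = floor((30 + 26)/14) = 4.
  m_4 = 14*4 - 26 = 30, d_4 = (942 - 30^2)/14 = 42/14 = 3, a_4 = floor((30 + 30)/3) = 20.
  m_5 = 3*20 - 30 = 30, d_5 = (942 - 30^2)/3 = 42/3 = 14, a_5 = floor((30 + 30)/14) = 4.
  m_6 = 14*4 - 30 = 26, d_6 = (942 - 26^2)/14 = 266/14 = 19, a_6 = floor((30 + 26)/19) = 2.
  m_7 = 19*2 - 26 = 12, d_7 = (942 - 12^2)/19 = 798/19 = 42, a_7 = floor((30 + 12)/42) = 1.
  m_8 = 42*1 - 12 = 30, d_8 = (942 - 30^2)/42 = 42/42 = 1, a_8 = floor((30 + 30)/1) = 60.
  m_9 = 1*60 - 30 = 30, d_9 = (942 - 30^2)/1 = 42/1 = 42: (m_9, d_9) = (m_1, d_1) = (30, 42), so from here the quotients repeat a_1, ..., a_8; the period length is 8.
So sqrt(942) = [30; (1, 2, 4, 20, 4, 2, 1, 60)] with period length k = 8.
k is even, so the fundamental solution of x^2 - 942y^2 = 1 is (p_{k-1}, q_{k-1}) = (p_7, q_7); compute convergents through index 7.
Convergents (p_i = a_i*p_{i-1} + p_{i-2}, q_i = a_i*q_{i-1} + q_{i-2} with p_{-2}=0, p_{-1}=1, q_{-2}=1, q_{-1}=0):
  i=0: a_0=30, p_0 = 30*1 + 0 = 30, q_0 = 30*0 + 1 = 1.
  i=1: a_1=1, p_1 = 1*30 + 1 = 31, q_1 = 1*1 + 0 = 1.
  i=2: a_2=2, p_2 = 2*31 + 30 = 92, q_2 = 2*1 + 1 = 3.
  i=3: a_3=4, p_3 = 4*92 + 31 = 399, q_3 = 4*3 + 1 = 13.
  i=4: a_4=20, p_4 = 20*399 + 92 = 8072, q_4 = 20*13 + 3 = 263.
  i=5: a_5=4, p_5 = 4*8072 + 399 = 32687, q_5 = 4*263 + 13 = 1065.
  i=6: a_6=2, p_6 = 2*32687 + 8072 = 73446, q_6 = 2*1065 + 263 = 2393.
  i=7: a_7=1, p_7 = 1*73446 + 32687 = 106133, q_7 = 1*2393 + 1065 = 3458.
Check: 106133^2 - 942*3458^2 = 11264213689 - 11264213688 = 1, so (x, y) = (106133, 3458) solves the equation, and by the theorem it is the least positive solution.

(x, y) = (106133, 3458)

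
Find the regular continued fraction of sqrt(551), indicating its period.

Write x_i = (sqrt(551) + m_i)/d_i with (m_0, d_0) = (0, 1). a_0 = floor(sqrt(551)) = 23, since 23^2 = 529 <= 551 < 576 = 24^2.
Iterate m_{i+1} = d_i*a_i - m_i, d_{i+1} = (551 - m_{i+1}^2)/d_i, a_{i+1} = floor((a_0 + m_{i+1})/d_{i+1}):
  m_1 = 1*23 - 0 = 23, d_1 = (551 - 23^2)/1 = 22/1 = 22, a_1 = floor((23 + 23)/22) = 2.
  m_2 = 22*2 - 23 = 21, d_2 = (551 - 21^2)/22 = 110/22 = 5, a_2 = floor((23 + 21)/5) = 8.
  m_3 = 5*8 - 21 = 19, d_3 = (551 - 19^2)/5 = 190/5 = 38, a_3 = floor((23 + 19)/38) = 1.
  m_4 = 38*1 - 19 = 19, d_4 = (551 - 19^2)/38 = 190/38 = 5, a_4 = floor((23 + 19)/5) = 8.
  m_5 = 5*8 - 19 = 21, d_5 = (551 - 21^2)/5 = 110/5 = 22, a_5 = floor((23 + 21)/22) = 2.
  m_6 = 22*2 - 21 = 23, d_6 = (551 - 23^2)/22 = 22/22 = 1, a_6 = floor((23 + 23)/1) = 46.
  m_7 = 1*46 - 23 = 23, d_7 = (551 - 23^2)/1 = 22/1 = 22: (m_7, d_7) = (m_1, d_1) = (23, 22), so from here the quotients repeat a_1, ..., a_6; the period length is 6.
Hence the expansion of sqrt(551) is a_0 = 23 followed by the repeating block 2, 8, 1, 8, 2, 46 (period 6).

[23; (2, 8, 1, 8, 2, 46)]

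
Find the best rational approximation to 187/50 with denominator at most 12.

15/4

Expand x = 187/50 as a continued fraction with the Euclidean algorithm:
  187 = 3*50 + 37, so a_0 = 3.
  50 = 1*37 + 13, so a_1 = 1.
  37 = 2*13 + 11, so a_2 = 2.
  13 = 1*11 + 2, so a_3 = 1.
  11 = 5*2 + 1, so a_4 = 5.
  2 = 2*1 + 0, so a_5 = 2.
so x = [3; 1, 2, 1, 5, 2].
Convergents (p_i = a_i*p_{i-1} + p_{i-2}, q_i = a_i*q_{i-1} + q_{i-2} with p_{-2}=0, p_{-1}=1, q_{-2}=1, q_{-1}=0), until the denominator exceeds 12:
  i=0: a_0=3, p_0 = 3*1 + 0 = 3, q_0 = 3*0 + 1 = 1.
  i=1: a_1=1, p_1 = 1*3 + 1 = 4, q_1 = 1*1 + 0 = 1.
  i=2: a_2=2, p_2 = 2*4 + 3 = 11, q_2 = 2*1 + 1 = 3.
  i=3: a_3=1, p_3 = 1*11 + 4 = 15, q_3 = 1*3 + 1 = 4.
  i=4: a_4=5, p_4 = 5*15 + 11 = 86, q_4 = 5*4 + 3 = 23.
q_4 = 23 > 12, so the last convergent with denominator <= 12 is p_3/q_3 = 15/4.
The closest fraction with denominator <= 12 is either p_3/q_3 or the intermediate fraction (k*p_3 + p_2)/(k*q_3 + q_2) with the largest k >= 1 whose denominator stays <= 12; these approach x as k grows, and every other convergent or intermediate fraction in range is farther away.
Largest k: floor((12 - q_2)/q_3) = floor((12 - 3)/4) = 2.
That gives (2*15 + 11)/(2*4 + 3) = 41/11.
Compare the errors: |x - 15/4| = |187*4 - 15*50|/(50*4) = 2/200, and |x - 41/11| = |187*11 - 41*50|/(50*11) = 7/550.
Cross-multiplying, 2*550 = 1100 < 1400 = 7*200, so 2/200 is smaller: the convergent 15/4 is closer to x than 41/11.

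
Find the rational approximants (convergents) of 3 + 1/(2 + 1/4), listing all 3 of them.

Using the convergent recurrence p_i = a_i*p_{i-1} + p_{i-2}, q_i = a_i*q_{i-1} + q_{i-2} with p_{-2}=0, p_{-1}=1, q_{-2}=1, q_{-1}=0:
  i=0: a_0=3, p_0 = 3*1 + 0 = 3, q_0 = 3*0 + 1 = 1.
  i=1: a_1=2, p_1 = 2*3 + 1 = 7, q_1 = 2*1 + 0 = 2.
  i=2: a_2=4, p_2 = 4*7 + 3 = 31, q_2 = 4*2 + 1 = 9.

3/1, 7/2, 31/9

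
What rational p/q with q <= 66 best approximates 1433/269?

293/55

Expand x = 1433/269 as a continued fraction with the Euclidean algorithm:
  1433 = 5*269 + 88, so a_0 = 5.
  269 = 3*88 + 5, so a_1 = 3.
  88 = 17*5 + 3, so a_2 = 17.
  5 = 1*3 + 2, so a_3 = 1.
  3 = 1*2 + 1, so a_4 = 1.
  2 = 2*1 + 0, so a_5 = 2.
so x = [5; 3, 17, 1, 1, 2].
Convergents (p_i = a_i*p_{i-1} + p_{i-2}, q_i = a_i*q_{i-1} + q_{i-2} with p_{-2}=0, p_{-1}=1, q_{-2}=1, q_{-1}=0), until the denominator exceeds 66:
  i=0: a_0=5, p_0 = 5*1 + 0 = 5, q_0 = 5*0 + 1 = 1.
  i=1: a_1=3, p_1 = 3*5 + 1 = 16, q_1 = 3*1 + 0 = 3.
  i=2: a_2=17, p_2 = 17*16 + 5 = 277, q_2 = 17*3 + 1 = 52.
  i=3: a_3=1, p_3 = 1*277 + 16 = 293, q_3 = 1*52 + 3 = 55.
  i=4: a_4=1, p_4 = 1*293 + 277 = 570, q_4 = 1*55 + 52 = 107.
q_4 = 107 > 66, so the last convergent with denominator <= 66 is p_3/q_3 = 293/55.
The closest fraction with denominator <= 66 is either p_3/q_3 or the intermediate fraction (k*p_3 + p_2)/(k*q_3 + q_2) with the largest k >= 1 whose denominator stays <= 66; these approach x as k grows, and every other convergent or intermediate fraction in range is farther away.
Largest k: floor((66 - q_2)/q_3) = floor((66 - 52)/55) = 0.
Since k = 0, no intermediate fraction beyond p_3/q_3 has denominator <= 66, so the convergent 293/55 is the closest (its error is |1433*55 - 293*269|/(269*55) = 2/14795).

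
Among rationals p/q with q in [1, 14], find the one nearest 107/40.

8/3

Expand x = 107/40 as a continued fraction with the Euclidean algorithm:
  107 = 2*40 + 27, so a_0 = 2.
  40 = 1*27 + 13, so a_1 = 1.
  27 = 2*13 + 1, so a_2 = 2.
  13 = 13*1 + 0, so a_3 = 13.
so x = [2; 1, 2, 13].
Convergents (p_i = a_i*p_{i-1} + p_{i-2}, q_i = a_i*q_{i-1} + q_{i-2} with p_{-2}=0, p_{-1}=1, q_{-2}=1, q_{-1}=0), until the denominator exceeds 14:
  i=0: a_0=2, p_0 = 2*1 + 0 = 2, q_0 = 2*0 + 1 = 1.
  i=1: a_1=1, p_1 = 1*2 + 1 = 3, q_1 = 1*1 + 0 = 1.
  i=2: a_2=2, p_2 = 2*3 + 2 = 8, q_2 = 2*1 + 1 = 3.
  i=3: a_3=13, p_3 = 13*8 + 3 = 107, q_3 = 13*3 + 1 = 40.
q_3 = 40 > 14, so the last convergent with denominator <= 14 is p_2/q_2 = 8/3.
The closest fraction with denominator <= 14 is either p_2/q_2 or the intermediate fraction (k*p_2 + p_1)/(k*q_2 + q_1) with the largest k >= 1 whose denominator stays <= 14; these approach x as k grows, and every other convergent or intermediate fraction in range is farther away.
Largest k: floor((14 - q_1)/q_2) = floor((14 - 1)/3) = 4.
That gives (4*8 + 3)/(4*3 + 1) = 35/13.
Compare the errors: |x - 8/3| = |107*3 - 8*40|/(40*3) = 1/120, and |x - 35/13| = |107*13 - 35*40|/(40*13) = 9/520.
Cross-multiplying, 1*520 = 520 < 1080 = 9*120, so 1/120 is smaller: the convergent 8/3 is closer to x than 35/13.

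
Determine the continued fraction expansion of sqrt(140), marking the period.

[11; (1, 4, 1, 22)]

Write x_i = (sqrt(140) + m_i)/d_i with (m_0, d_0) = (0, 1). a_0 = floor(sqrt(140)) = 11, since 11^2 = 121 <= 140 < 144 = 12^2.
Iterate m_{i+1} = d_i*a_i - m_i, d_{i+1} = (140 - m_{i+1}^2)/d_i, a_{i+1} = floor((a_0 + m_{i+1})/d_{i+1}):
  m_1 = 1*11 - 0 = 11, d_1 = (140 - 11^2)/1 = 19/1 = 19, a_1 = floor((11 + 11)/19) = 1.
  m_2 = 19*1 - 11 = 8, d_2 = (140 - 8^2)/19 = 76/19 = 4, a_2 = floor((11 + 8)/4) = 4.
  m_3 = 4*4 - 8 = 8, d_3 = (140 - 8^2)/4 = 76/4 = 19, a_3 = floor((11 + 8)/19) = 1.
  m_4 = 19*1 - 8 = 11, d_4 = (140 - 11^2)/19 = 19/19 = 1, a_4 = floor((11 + 11)/1) = 22.
  m_5 = 1*22 - 11 = 11, d_5 = (140 - 11^2)/1 = 19/1 = 19: (m_5, d_5) = (m_1, d_1) = (11, 19), so from here the quotients repeat a_1, ..., a_4; the period length is 4.
Hence the expansion of sqrt(140) is a_0 = 11 followed by the repeating block 1, 4, 1, 22 (period 4).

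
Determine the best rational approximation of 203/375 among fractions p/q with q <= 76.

Expand x = 203/375 as a continued fraction with the Euclidean algorithm:
  203 = 0*375 + 203, so a_0 = 0.
  375 = 1*203 + 172, so a_1 = 1.
  203 = 1*172 + 31, so a_2 = 1.
  172 = 5*31 + 17, so a_3 = 5.
  31 = 1*17 + 14, so a_4 = 1.
  17 = 1*14 + 3, so a_5 = 1.
  14 = 4*3 + 2, so a_6 = 4.
  3 = 1*2 + 1, so a_7 = 1.
  2 = 2*1 + 0, so a_8 = 2.
so x = [0; 1, 1, 5, 1, 1, 4, 1, 2].
Convergents (p_i = a_i*p_{i-1} + p_{i-2}, q_i = a_i*q_{i-1} + q_{i-2} with p_{-2}=0, p_{-1}=1, q_{-2}=1, q_{-1}=0), until the denominator exceeds 76:
  i=0: a_0=0, p_0 = 0*1 + 0 = 0, q_0 = 0*0 + 1 = 1.
  i=1: a_1=1, p_1 = 1*0 + 1 = 1, q_1 = 1*1 + 0 = 1.
  i=2: a_2=1, p_2 = 1*1 + 0 = 1, q_2 = 1*1 + 1 = 2.
  i=3: a_3=5, p_3 = 5*1 + 1 = 6, q_3 = 5*2 + 1 = 11.
  i=4: a_4=1, p_4 = 1*6 + 1 = 7, q_4 = 1*11 + 2 = 13.
  i=5: a_5=1, p_5 = 1*7 + 6 = 13, q_5 = 1*13 + 11 = 24.
  i=6: a_6=4, p_6 = 4*13 + 7 = 59, q_6 = 4*24 + 13 = 109.
q_6 = 109 > 76, so the last convergent with denominator <= 76 is p_5/q_5 = 13/24.
The closest fraction with denominator <= 76 is either p_5/q_5 or the intermediate fraction (k*p_5 + p_4)/(k*q_5 + q_4) with the largest k >= 1 whose denominator stays <= 76; these approach x as k grows, and every other convergent or intermediate fraction in range is farther away.
Largest k: floor((76 - q_4)/q_5) = floor((76 - 13)/24) = 2.
That gives (2*13 + 7)/(2*24 + 13) = 33/61.
Compare the errors: |x - 13/24| = |203*24 - 13*375|/(375*24) = 3/9000, and |x - 33/61| = |203*61 - 33*375|/(375*61) = 8/22875.
Cross-multiplying, 3*22875 = 68625 < 72000 = 8*9000, so 3/9000 is smaller: the convergent 13/24 is closer to x than 33/61.

13/24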